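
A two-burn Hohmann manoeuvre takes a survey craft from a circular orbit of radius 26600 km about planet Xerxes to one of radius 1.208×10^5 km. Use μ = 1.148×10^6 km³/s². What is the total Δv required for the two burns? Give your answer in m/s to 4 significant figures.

Δv = 3072 m/s

Semi-major axis of the transfer orbit: a_t = (26600 + 1.208×10^5)/2 = 73700 km.
Circular speed at r₁: v₁ = √(μ/r₁) = √(1.148×10^6/26600) = 6.5695 km/s.
On the transfer ellipse at r₁, vis-viva equation gives v_p = √[μ(2/r₁ − 1/a_t)] = 8.4107 km/s.
First burn Δv₁ = |v_p − v₁| = 1.841 km/s.
Circular speed at r₂: v₂ = √(μ/r₂) = 3.083 km/s.
Transfer-orbit speed at r₂: v_a = √[μ(2/r₂ − 1/a_t)] = 1.852 km/s.
Second burn Δv₂ = |v₂ − v_a| = 1.231 km/s.
Δv = Δv₁ + Δv₂ = 1.841 + 1.231 = 3.072 km/s.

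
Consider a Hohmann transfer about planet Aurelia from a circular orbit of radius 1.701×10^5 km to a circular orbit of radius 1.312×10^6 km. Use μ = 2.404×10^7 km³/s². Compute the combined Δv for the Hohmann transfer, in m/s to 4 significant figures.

Δv = 6160 m/s

Transfer-ellipse semi-major axis a_t = (r₁ + r₂)/2 = (1.701×10^5 + 1.312×10^6)/2 = 7.4105×10^5 km.
Circular speed at r₁: v₁ = √(μ/r₁) = √(2.404×10^7/1.701×10^5) = 11.89 km/s.
Transfer-orbit speed at r₁ (v² = μ(2/r − 1/a)): v_p = √[μ(2/r₁ − 1/a_t)] = 15.82 km/s.
First burn Δv₁ = |v_p − v₁| = 3.930 km/s.
At r₂, v₂ = √(μ/r₂) = 4.281 km/s.
Transfer-orbit speed at r₂: v_a = √[μ(2/r₂ − 1/a_t)] = 2.051 km/s.
Second burn Δv₂ = |v₂ − v_a| = 2.230 km/s.
Δv = Δv₁ + Δv₂ = 3.930 + 2.230 = 6.160 km/s.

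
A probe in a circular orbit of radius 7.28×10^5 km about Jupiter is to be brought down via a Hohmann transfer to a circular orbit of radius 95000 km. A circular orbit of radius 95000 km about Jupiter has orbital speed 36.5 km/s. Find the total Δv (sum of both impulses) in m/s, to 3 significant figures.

From the circular-orbit relation v² = μ/r at r = 95000 km: μ = v²r = (36.5)² × 95000 = 1.26564×10^8 km³/s².
Transfer-ellipse semi-major axis a_t = (r₁ + r₂)/2 = (7.280×10^5 + 95000)/2 = 4.115×10^5 km.
Circular speed at r₁: v₁ = √(μ/r₁) = √(1.26564×10^8/7.280×10^5) = 13.185 km/s.
Transfer-orbit speed at r₁ (v² = μ(2/r − 1/a)): v_a = √[μ(2/r₁ − 1/a_t)] = 6.3353 km/s.
First burn Δv₁ = |v_a − v₁| = 6.850 km/s.
At r₂, v₂ = √(μ/r₂) = 36.50 km/s.
Transfer-orbit speed at r₂: v_p = √[μ(2/r₂ − 1/a_t)] = 48.55 km/s.
Second burn Δv₂ = |v₂ − v_p| = 12.05 km/s.
Δv = Δv₁ + Δv₂ = 6.850 + 12.05 = 18.90 km/s.

Δv = 18900 m/s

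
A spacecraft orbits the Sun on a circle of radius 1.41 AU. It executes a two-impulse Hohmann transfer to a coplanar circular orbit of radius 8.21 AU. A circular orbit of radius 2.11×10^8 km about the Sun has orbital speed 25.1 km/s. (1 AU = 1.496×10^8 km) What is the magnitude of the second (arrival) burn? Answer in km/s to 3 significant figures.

Δv₂ = 4.77 km/s

From the circular-orbit relation v² = μ/r at r = 2.11×10^8 km: μ = v²r = (25.1)² × 2.11×10^8 = 1.32932×10^11 km³/s².
In km: r₁ = 1.41 × 1.496×10^8 = 2.10936×10^8 km; r₂ = 8.21 × 1.496×10^8 = 1.228216×10^9 km.
The Hohmann ellipse has a_t = (r₁ + r₂)/2 = 7.19576×10^8 km.
On the circular orbit at r = 1.228216×10^9 km, v_c = √(μ/r) = 10.4035 km/s.
Vis-viva on the transfer ellipse at r = 1.228216×10^9 km gives v_t = √[μ(2/r − 1/a_t)] = 5.63267 km/s.
Δv₂ = |v_t − v_c| = |5.63267 − 10.4035| = 4.771 km/s.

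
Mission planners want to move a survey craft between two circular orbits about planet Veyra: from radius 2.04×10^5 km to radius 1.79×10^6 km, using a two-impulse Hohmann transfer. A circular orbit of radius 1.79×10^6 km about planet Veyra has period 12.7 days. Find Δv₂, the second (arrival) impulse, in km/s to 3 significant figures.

Δv₂ = 5.61 km/s

From Kepler's third law T² = 4π²r³/μ at r = 1.79×10^6 km, T = 12.7 days = 12.7 × 86400 s = 1.09728×10^6 s: μ = 4π²r³/T² = 1.88055×10^8 km³/s².
Transfer-ellipse semi-major axis a_t = (r₁ + r₂)/2 = (2.040×10^5 + 1.790×10^6)/2 = 9.970×10^5 km.
Circular speed at r = 1.790×10^6 km: v_c = √(μ/r) = 10.2498 km/s.
Transfer-orbit speed at the same r (vis-viva, a = a_t): v_t = √[μ(2/r − 1/a_t)] = 4.63642 km/s.
Δv₂ = |v_t − v_c| = |4.63642 − 10.2498| = 5.613 km/s.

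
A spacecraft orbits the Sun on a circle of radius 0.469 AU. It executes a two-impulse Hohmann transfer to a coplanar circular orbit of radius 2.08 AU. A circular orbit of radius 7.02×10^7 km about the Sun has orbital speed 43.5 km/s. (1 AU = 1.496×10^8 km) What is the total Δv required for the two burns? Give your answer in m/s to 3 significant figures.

Δv = 20200 m/s

From the circular-orbit relation v² = μ/r at r = 7.02×10^7 km: μ = v²r = (43.5)² × 7.02×10^7 = 1.32836×10^11 km³/s².
In km: r₁ = 0.469 × 1.496×10^8 = 7.01624×10^7 km; r₂ = 2.08 × 1.496×10^8 = 3.11168×10^8 km.
The Hohmann ellipse has a_t = (r₁ + r₂)/2 = 1.906652×10^8 km.
Circular speed at r₁: v₁ = √(μ/r₁) = √(1.32836×10^11/7.01624×10^7) = 43.512 km/s.
On the transfer ellipse at r₁, vis-viva gives v_p = √[μ(2/r₁ − 1/a_t)] = 55.586 km/s.
First burn Δv₁ = |v_p − v₁| = 12.07 km/s.
Circular speed at r₂: v₂ = √(μ/r₂) = 20.6614 km/s.
Transfer-orbit speed at r₂: v_a = √[μ(2/r₂ − 1/a_t)] = 12.5336 km/s.
Second burn Δv₂ = |v₂ − v_a| = 8.128 km/s.
Total Δv = Δv₁ + Δv₂ = 20.20 km/s.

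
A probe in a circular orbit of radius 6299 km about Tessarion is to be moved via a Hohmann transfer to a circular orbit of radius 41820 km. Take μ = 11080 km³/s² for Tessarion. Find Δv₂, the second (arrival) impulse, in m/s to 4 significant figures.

The Hohmann ellipse has a_t = (r₁ + r₂)/2 = 24059.5 km.
On the circular orbit at r = 41820 km, v_c = √(μ/r) = 0.51473 km/s.
Vis-viva on the transfer ellipse at r = 41820 km gives v_t = √[μ(2/r − 1/a_t)] = 0.26337 km/s.
Δv₂ = |v_t − v_c| = |0.26337 − 0.51473| = 0.2514 km/s.

Δv₂ = 251.4 m/s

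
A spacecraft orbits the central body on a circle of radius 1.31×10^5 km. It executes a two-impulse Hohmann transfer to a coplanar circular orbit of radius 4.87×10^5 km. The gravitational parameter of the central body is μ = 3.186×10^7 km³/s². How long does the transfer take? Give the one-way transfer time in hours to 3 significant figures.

Semi-major axis of the transfer orbit: a_t = (1.310×10^5 + 4.870×10^5)/2 = 3.090×10^5 km.
Half the transfer-orbit period gives t = π√(a_t³/μ) = 95600 s.
Converting: 95600 s ÷ 3600 s/hour = 26.6 hours.

t = 26.6 hours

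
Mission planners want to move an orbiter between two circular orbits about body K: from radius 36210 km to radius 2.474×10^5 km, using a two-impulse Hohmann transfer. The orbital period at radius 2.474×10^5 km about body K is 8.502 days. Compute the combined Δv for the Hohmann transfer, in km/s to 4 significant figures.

Δv = 2.822 km/s

From Kepler's third law T² = 4π²r³/μ at r = 2.474×10^5 km, T = 8.502 days = 8.502 × 86400 s = 7.345728×10^5 s: μ = 4π²r³/T² = 1.10787×10^6 km³/s².
Semi-major axis of the transfer orbit: a_t = (36210 + 2.474×10^5)/2 = 1.41805×10^5 km.
Circular speed at r₁: v₁ = √(μ/r₁) = √(1.10787×10^6/36210) = 5.531 km/s.
Transfer-orbit speed at r₁ (vis-viva equation): v_p = √[μ(2/r₁ − 1/a_t)] = 7.306 km/s.
First burn Δv₁ = |v_p − v₁| = 1.775 km/s.
At r₂, v₂ = √(μ/r₂) = 2.116 km/s.
Transfer-orbit speed at r₂: v_a = √[μ(2/r₂ − 1/a_t)] = 1.069 km/s.
Second burn Δv₂ = |v₂ − v_a| = 1.047 km/s.
Total Δv = Δv₁ + Δv₂ = 2.822 km/s.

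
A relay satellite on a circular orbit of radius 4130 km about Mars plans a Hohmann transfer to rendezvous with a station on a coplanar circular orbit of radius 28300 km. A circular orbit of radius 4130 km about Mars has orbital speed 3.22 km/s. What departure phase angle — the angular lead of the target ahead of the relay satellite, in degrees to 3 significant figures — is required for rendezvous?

From the circular-orbit relation v² = μ/r at r = 4130 km: μ = v²r = (3.22)² × 4130 = 42821.5 km³/s².
Transfer-ellipse semi-major axis a_t = (r₁ + r₂)/2 = (4130 + 28300)/2 = 16215 km.
Transfer time t = π√(a_t³/μ) = 31347 s.
The target's mean motion on its circular orbit is ω₂ = √(μ/r₂³) = 4.3466×10^-5 rad/s.
Angle swept by the target during transfer: ω₂·t = 1.3625 rad = 78.07°.
The relay satellite traverses 180° on the transfer ellipse, so the target must lead by 180° − 78.07° = 102°.

φ = 102°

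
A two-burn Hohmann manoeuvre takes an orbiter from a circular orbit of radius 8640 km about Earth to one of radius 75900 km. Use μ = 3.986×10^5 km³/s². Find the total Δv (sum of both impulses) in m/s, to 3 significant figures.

Δv = 3560 m/s

The Hohmann ellipse has a_t = (r₁ + r₂)/2 = 42270 km.
Circular speed at r₁: v₁ = √(μ/r₁) = √(3.986×10^5/8640) = 6.7922 km/s.
On the transfer ellipse at r₁, vis-viva gives v_p = √[μ(2/r₁ − 1/a_t)] = 9.1016 km/s.
First burn Δv₁ = |v_p − v₁| = 2.309 km/s.
At r₂, v₂ = √(μ/r₂) = 2.292 km/s.
Transfer-orbit speed at r₂: v_a = √[μ(2/r₂ − 1/a_t)] = 1.036 km/s.
Second burn Δv₂ = |v₂ − v_a| = 1.256 km/s.
Δv = Δv₁ + Δv₂ = 2.309 + 1.256 = 3.565 km/s.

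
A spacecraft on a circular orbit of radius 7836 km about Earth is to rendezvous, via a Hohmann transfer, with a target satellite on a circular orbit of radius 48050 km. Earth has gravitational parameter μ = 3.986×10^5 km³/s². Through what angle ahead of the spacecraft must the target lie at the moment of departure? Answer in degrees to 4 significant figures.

Transfer-ellipse semi-major axis a_t = (r₁ + r₂)/2 = (7836 + 48050)/2 = 27943 km.
The half-period of the transfer ellipse is t = π√(a_t³/μ) = 23242.9 s.
Target angular speed ω₂ = √(μ/r₂³) = 5.99416×10^-5 rad/s.
Angle swept by the target during transfer: ω₂·t = 1.39322 rad = 79.83°.
The spacecraft traverses 180° on the transfer ellipse, so the target must lead by 180° − 79.83° = 100.2°.

φ = 100.2°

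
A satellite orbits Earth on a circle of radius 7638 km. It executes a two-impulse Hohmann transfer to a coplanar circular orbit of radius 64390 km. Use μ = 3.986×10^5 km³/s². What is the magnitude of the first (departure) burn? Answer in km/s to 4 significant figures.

The Hohmann ellipse has a_t = (r₁ + r₂)/2 = 36014 km.
On the circular orbit at r = 7638 km, v_c = √(μ/r) = 7.224 km/s.
Vis-viva on the transfer ellipse at r = 7638 km gives v_t = √[μ(2/r − 1/a_t)] = 9.659 km/s.
Δv₁ = |v_t − v_c| = |9.659 − 7.224| = 2.435 km/s.

Δv₁ = 2.435 km/s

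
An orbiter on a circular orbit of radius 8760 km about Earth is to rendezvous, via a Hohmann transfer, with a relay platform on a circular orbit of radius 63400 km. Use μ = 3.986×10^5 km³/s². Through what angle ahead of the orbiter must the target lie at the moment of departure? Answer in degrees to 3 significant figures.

Transfer-ellipse semi-major axis a_t = (r₁ + r₂)/2 = (8760 + 63400)/2 = 36080 km.
Transfer time t = π√(a_t³/μ) = 34100 s.
Target angular speed ω₂ = √(μ/r₂³) = 3.955×10^-5 rad/s.
Angle swept by the target during transfer: ω₂·t = 1.3487 rad = 77.27°.
Arrival is 180° from departure on the ellipse, so φ = 180° − 77.27° = 103°.

φ = 103°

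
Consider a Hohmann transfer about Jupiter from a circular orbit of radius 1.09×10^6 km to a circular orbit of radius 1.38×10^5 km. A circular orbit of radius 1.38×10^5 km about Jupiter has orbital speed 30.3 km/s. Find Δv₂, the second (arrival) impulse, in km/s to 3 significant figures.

From the circular-orbit relation v² = μ/r at r = 1.38×10^5 km: μ = v²r = (30.3)² × 1.38×10^5 = 1.26696×10^8 km³/s².
Transfer-ellipse semi-major axis a_t = (r₁ + r₂)/2 = (1.090×10^6 + 1.380×10^5)/2 = 6.140×10^5 km.
On the circular orbit at r = 1.380×10^5 km, v_c = √(μ/r) = 30.30 km/s.
Transfer-orbit speed at the same r (vis-viva, a = a_t): v_t = √[μ(2/r − 1/a_t)] = 40.37 km/s.
Δv₂ = |v_t − v_c| = |40.37 − 30.30| = 10.07 km/s.

Δv₂ = 10.1 km/s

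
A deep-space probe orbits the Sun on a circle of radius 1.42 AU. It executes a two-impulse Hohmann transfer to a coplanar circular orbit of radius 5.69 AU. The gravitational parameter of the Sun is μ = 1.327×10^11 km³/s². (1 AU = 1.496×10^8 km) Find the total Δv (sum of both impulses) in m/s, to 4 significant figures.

In km: r₁ = 1.42 × 1.496×10^8 = 2.12432×10^8 km; r₂ = 5.69 × 1.496×10^8 = 8.51224×10^8 km.
The Hohmann ellipse has a_t = (r₁ + r₂)/2 = 5.31828×10^8 km.
At r₁ the circular-orbit speed is v₁ = √(μ/r₁) = 24.993 km/s.
Transfer-orbit speed at r₁ (vis-viva equation): v_p = √[μ(2/r₁ − 1/a_t)] = 31.620 km/s.
First burn Δv₁ = |v_p − v₁| = 6.627 km/s.
Circular speed at r₂: v₂ = √(μ/r₂) = 12.486 km/s.
Transfer-orbit speed at r₂: v_a = √[μ(2/r₂ − 1/a_t)] = 7.8911 km/s.
Second burn Δv₂ = |v₂ − v_a| = 4.595 km/s.
Δv = Δv₁ + Δv₂ = 6.627 + 4.595 = 11.22 km/s.

Δv = 11220 m/s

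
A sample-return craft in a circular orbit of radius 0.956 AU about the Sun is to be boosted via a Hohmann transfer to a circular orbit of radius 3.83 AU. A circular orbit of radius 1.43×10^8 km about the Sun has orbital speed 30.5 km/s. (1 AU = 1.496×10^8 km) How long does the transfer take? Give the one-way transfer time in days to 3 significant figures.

From the circular-orbit relation v² = μ/r at r = 1.43×10^8 km: μ = v²r = (30.5)² × 1.43×10^8 = 1.33026×10^11 km³/s².
In km: r₁ = 0.956 × 1.496×10^8 = 1.430176×10^8 km; r₂ = 3.83 × 1.496×10^8 = 5.72968×10^8 km.
Semi-major axis of the transfer orbit: a_t = (1.430176×10^8 + 5.72968×10^8)/2 = 3.579928×10^8 km.
By Kepler's third law the transfer-orbit period is T = 2π√(a_t³/μ), so t = T/2 = 5.834×10^7 s.
Converting: 5.834×10^7 s ÷ 86400 s/day = 675 days.

t = 675 days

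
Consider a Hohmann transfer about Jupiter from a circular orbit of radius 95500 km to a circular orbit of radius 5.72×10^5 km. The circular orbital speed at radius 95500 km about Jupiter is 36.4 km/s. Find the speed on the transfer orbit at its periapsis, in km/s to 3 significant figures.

v = 47.7 km/s

From the circular-orbit relation v² = μ/r at r = 95500 km: μ = v²r = (36.4)² × 95500 = 1.26534×10^8 km³/s².
Transfer-ellipse semi-major axis a_t = (r₁ + r₂)/2 = (95500 + 5.720×10^5)/2 = 3.3375×10^5 km.
At periapsis, r = 95500 km.
From the vis-viva equation, v = √[μ(2/r − 1/a_t)] = 47.65 km/s.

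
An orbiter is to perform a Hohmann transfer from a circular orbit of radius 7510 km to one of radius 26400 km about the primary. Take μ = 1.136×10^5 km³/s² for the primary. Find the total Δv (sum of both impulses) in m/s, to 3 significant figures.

The Hohmann ellipse has a_t = (r₁ + r₂)/2 = 16955 km.
At r₁ the circular-orbit speed is v₁ = √(μ/r₁) = 3.889280 km/s.
On the transfer ellipse at r₁, vis-viva equation gives v_p = √[μ(2/r₁ − 1/a_t)] = 4.853134 km/s.
First burn Δv₁ = |v_p − v₁| = 0.9639 km/s.
Circular speed at r₂: v₂ = √(μ/r₂) = 2.0744 km/s.
Transfer-orbit speed at r₂: v_a = √[μ(2/r₂ − 1/a_t)] = 1.3806 km/s.
Second burn Δv₂ = |v₂ − v_a| = 0.6938 km/s.
Δv = Δv₁ + Δv₂ = 0.9639 + 0.6938 = 1.658 km/s.

Δv = 1660 m/s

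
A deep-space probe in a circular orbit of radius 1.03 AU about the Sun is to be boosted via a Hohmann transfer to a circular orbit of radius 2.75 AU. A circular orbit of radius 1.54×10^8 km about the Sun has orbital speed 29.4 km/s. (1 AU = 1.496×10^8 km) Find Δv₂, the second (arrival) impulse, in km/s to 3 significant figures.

From the circular-orbit relation v² = μ/r at r = 1.54×10^8 km: μ = v²r = (29.4)² × 1.54×10^8 = 1.33111×10^11 km³/s².
In km: r₁ = 1.03 × 1.496×10^8 = 1.54088×10^8 km; r₂ = 2.75 × 1.496×10^8 = 4.114×10^8 km.
The Hohmann ellipse has a_t = (r₁ + r₂)/2 = 2.82744×10^8 km.
Circular speed at r = 4.114×10^8 km: v_c = √(μ/r) = 17.988 km/s.
Vis-viva on the transfer ellipse at r = 4.114×10^8 km gives v_t = √[μ(2/r − 1/a_t)] = 13.279 km/s.
Δv₂ = |v_t − v_c| = |13.279 − 17.988| = 4.709 km/s.

Δv₂ = 4.71 km/s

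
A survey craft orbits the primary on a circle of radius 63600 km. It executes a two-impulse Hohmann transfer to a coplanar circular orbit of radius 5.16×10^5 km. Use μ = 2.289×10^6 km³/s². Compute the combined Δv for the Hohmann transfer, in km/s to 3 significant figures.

Transfer-ellipse semi-major axis a_t = (r₁ + r₂)/2 = (63600 + 5.160×10^5)/2 = 2.898×10^5 km.
Circular speed at r₁: v₁ = √(μ/r₁) = √(2.289×10^6/63600) = 5.999214 km/s.
Transfer-orbit speed at r₁ (v² = μ(2/r − 1/a)): v_p = √[μ(2/r₁ − 1/a_t)] = 8.005160 km/s.
First burn Δv₁ = |v_p − v₁| = 2.0059 km/s.
Circular speed at r₂: v₂ = √(μ/r₂) = 2.1062 km/s.
Transfer-orbit speed at r₂: v_a = √[μ(2/r₂ − 1/a_t)] = 0.98668 km/s.
Second burn Δv₂ = |v₂ − v_a| = 1.1195 km/s.
Δv = Δv₁ + Δv₂ = 2.0059 + 1.1195 = 3.125 km/s.

Δv = 3.13 km/s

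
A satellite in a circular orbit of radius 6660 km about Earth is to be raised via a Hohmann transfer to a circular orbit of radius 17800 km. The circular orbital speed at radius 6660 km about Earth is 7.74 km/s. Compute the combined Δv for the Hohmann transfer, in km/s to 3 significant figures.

From the circular-orbit relation v² = μ/r at r = 6660 km: μ = v²r = (7.74)² × 6660 = 3.98985×10^5 km³/s².
Semi-major axis of the transfer orbit: a_t = (6660 + 17800)/2 = 12230 km.
Circular speed at r₁: v₁ = √(μ/r₁) = √(3.98985×10^5/6660) = 7.7400 km/s.
Transfer-orbit speed at r₁ (vis-viva equation): v_p = √[μ(2/r₁ − 1/a_t)] = 9.3377 km/s.
First burn Δv₁ = |v_p − v₁| = 1.5977 km/s.
Circular speed at r₂: v₂ = √(μ/r₂) = 4.73443 km/s.
Transfer-orbit speed at r₂: v_a = √[μ(2/r₂ − 1/a_t)] = 3.49375 km/s.
Second burn Δv₂ = |v₂ − v_a| = 1.2407 km/s.
Δv = Δv₁ + Δv₂ = 1.5977 + 1.2407 = 2.838 km/s.

Δv = 2.84 km/s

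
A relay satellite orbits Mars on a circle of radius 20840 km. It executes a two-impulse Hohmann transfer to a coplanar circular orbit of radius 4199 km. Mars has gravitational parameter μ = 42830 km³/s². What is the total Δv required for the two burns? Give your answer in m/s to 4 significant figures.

Transfer-ellipse semi-major axis a_t = (r₁ + r₂)/2 = (20840 + 4199)/2 = 12519.5 km.
Circular speed at r₁: v₁ = √(μ/r₁) = √(42830/20840) = 1.43359 km/s.
On the transfer ellipse at r₁, vis-viva gives v_a = √[μ(2/r₁ − 1/a_t)] = 0.830242 km/s.
First burn Δv₁ = |v_a − v₁| = 0.6033 km/s.
Circular speed at r₂: v₂ = √(μ/r₂) = 3.1938 km/s.
Transfer-orbit speed at r₂: v_p = √[μ(2/r₂ − 1/a_t)] = 4.1206 km/s.
Second burn Δv₂ = |v₂ − v_p| = 0.9268 km/s.
Total Δv = Δv₁ + Δv₂ = 1.530 km/s.

Δv = 1530 m/s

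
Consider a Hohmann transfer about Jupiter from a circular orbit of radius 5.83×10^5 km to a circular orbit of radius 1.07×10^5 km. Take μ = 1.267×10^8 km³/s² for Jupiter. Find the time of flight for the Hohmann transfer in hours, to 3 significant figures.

Transfer-ellipse semi-major axis a_t = (r₁ + r₂)/2 = (5.830×10^5 + 1.070×10^5)/2 = 3.450×10^5 km.
Half the transfer-orbit period gives t = π√(a_t³/μ) = 56560 s.
Converting: 56560 s ÷ 3600 s/hour = 15.7 hours.

t = 15.7 hours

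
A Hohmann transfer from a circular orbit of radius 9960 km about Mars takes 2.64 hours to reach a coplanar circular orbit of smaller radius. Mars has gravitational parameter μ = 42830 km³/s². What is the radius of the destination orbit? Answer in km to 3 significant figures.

Transfer time t = 2.64 hours = 9504 s, and t = π√(a_t³/μ).
So a_t = (μ t²/π²)^(1/3) = (42830 × (9504)² / π²)^(1/3) = 7318.5 km.
Since a_t = (r₁ + r₂)/2, r₂ = 2a_t − r₁ = 2×7318.5 − 9960 = 4677 km.

r₂ = 4680 km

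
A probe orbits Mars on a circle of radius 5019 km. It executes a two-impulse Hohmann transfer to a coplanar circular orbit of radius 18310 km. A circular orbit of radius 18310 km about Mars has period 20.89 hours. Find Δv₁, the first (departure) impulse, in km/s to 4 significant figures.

From Kepler's third law T² = 4π²r³/μ at r = 18310 km, T = 20.89 hours = 20.89 × 3600 s = 75204 s: μ = 4π²r³/T² = 42849.2 km³/s².
The Hohmann ellipse has a_t = (r₁ + r₂)/2 = 11664.5 km.
On the circular orbit at r = 5019 km, v_c = √(μ/r) = 2.9219 km/s.
Transfer-orbit speed at the same r (vis-viva, a = a_t): v_t = √[μ(2/r − 1/a_t)] = 3.6608 km/s.
Δv₁ = |v_t − v_c| = |3.6608 − 2.9219| = 0.7389 km/s.

Δv₁ = 0.7389 km/s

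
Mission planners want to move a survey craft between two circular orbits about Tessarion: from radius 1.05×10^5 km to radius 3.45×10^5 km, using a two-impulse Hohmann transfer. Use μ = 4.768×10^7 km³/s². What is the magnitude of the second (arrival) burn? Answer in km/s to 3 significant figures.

Δv₂ = 3.73 km/s

The Hohmann ellipse has a_t = (r₁ + r₂)/2 = 2.250×10^5 km.
Circular speed at r = 3.450×10^5 km: v_c = √(μ/r) = 11.756 km/s.
Transfer-orbit speed at the same r (vis-viva, a = a_t): v_t = √[μ(2/r − 1/a_t)] = 8.0309 km/s.
Δv₂ = |v_t − v_c| = |8.0309 − 11.756| = 3.725 km/s.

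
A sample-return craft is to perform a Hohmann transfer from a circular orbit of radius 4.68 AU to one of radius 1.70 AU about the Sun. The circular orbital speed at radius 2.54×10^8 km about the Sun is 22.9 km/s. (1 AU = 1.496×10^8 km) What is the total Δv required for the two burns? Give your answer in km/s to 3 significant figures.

Δv = 8.56 km/s

From the circular-orbit relation v² = μ/r at r = 2.54×10^8 km: μ = v²r = (22.9)² × 2.54×10^8 = 1.33200×10^11 km³/s².
In km: r₁ = 4.68 × 1.496×10^8 = 7.00128×10^8 km; r₂ = 1.70 × 1.496×10^8 = 2.5432×10^8 km.
Semi-major axis of the transfer orbit: a_t = (7.00128×10^8 + 2.5432×10^8)/2 = 4.77224×10^8 km.
Circular speed at r₁: v₁ = √(μ/r₁) = √(1.33200×10^11/7.00128×10^8) = 13.793 km/s.
Transfer-orbit speed at r₁ (vis-viva equation): v_a = √[μ(2/r₁ − 1/a_t)] = 10.069 km/s.
First burn Δv₁ = |v_a − v₁| = 3.724 km/s.
Circular speed at r₂: v₂ = √(μ/r₂) = 22.886 km/s.
Transfer-orbit speed at r₂: v_p = √[μ(2/r₂ − 1/a_t)] = 27.720 km/s.
Second burn Δv₂ = |v₂ − v_p| = 4.834 km/s.
Total Δv = Δv₁ + Δv₂ = 8.558 km/s.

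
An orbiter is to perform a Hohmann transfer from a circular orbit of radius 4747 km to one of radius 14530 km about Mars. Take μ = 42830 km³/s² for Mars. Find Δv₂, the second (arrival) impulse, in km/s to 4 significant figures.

Transfer-ellipse semi-major axis a_t = (r₁ + r₂)/2 = (4747 + 14530)/2 = 9638.5 km.
On the circular orbit at r = 14530 km, v_c = √(μ/r) = 1.717 km/s.
Transfer-orbit speed at the same r (vis-viva, a = a_t): v_t = √[μ(2/r − 1/a_t)] = 1.205 km/s.
Δv₂ = |v_t − v_c| = |1.205 − 1.717| = 0.5120 km/s.

Δv₂ = 0.5120 km/s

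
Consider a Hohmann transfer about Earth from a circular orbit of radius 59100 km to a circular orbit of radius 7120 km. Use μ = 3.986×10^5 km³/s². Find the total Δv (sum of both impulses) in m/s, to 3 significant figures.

Transfer-ellipse semi-major axis a_t = (r₁ + r₂)/2 = (59100 + 7120)/2 = 33110 km.
At r₁ the circular-orbit speed is v₁ = √(μ/r₁) = 2.597 km/s.
On the transfer ellipse at r₁, vis-viva gives v_a = √[μ(2/r₁ − 1/a_t)] = 1.204 km/s.
First burn Δv₁ = |v_a − v₁| = 1.393 km/s.
At r₂, v₂ = √(μ/r₂) = 7.482 km/s.
Transfer-orbit speed at r₂: v_p = √[μ(2/r₂ − 1/a_t)] = 9.996 km/s.
Second burn Δv₂ = |v₂ − v_p| = 2.514 km/s.
Total Δv = Δv₁ + Δv₂ = 3.907 km/s.

Δv = 3910 m/s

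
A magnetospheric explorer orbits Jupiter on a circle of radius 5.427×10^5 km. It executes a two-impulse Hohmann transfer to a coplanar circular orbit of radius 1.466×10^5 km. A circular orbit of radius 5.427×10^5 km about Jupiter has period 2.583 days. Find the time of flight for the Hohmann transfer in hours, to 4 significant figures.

From Kepler's third law T² = 4π²r³/μ at r = 5.427×10^5 km, T = 2.583 days = 2.583 × 86400 s = 2.231712×10^5 s: μ = 4π²r³/T² = 1.26696×10^8 km³/s².
The Hohmann ellipse has a_t = (r₁ + r₂)/2 = 3.4465×10^5 km.
Half the transfer-orbit period gives t = π√(a_t³/μ) = 56470 s.
Converting: 56470 s ÷ 3600 s/hour = 15.69 hours.

t = 15.69 hours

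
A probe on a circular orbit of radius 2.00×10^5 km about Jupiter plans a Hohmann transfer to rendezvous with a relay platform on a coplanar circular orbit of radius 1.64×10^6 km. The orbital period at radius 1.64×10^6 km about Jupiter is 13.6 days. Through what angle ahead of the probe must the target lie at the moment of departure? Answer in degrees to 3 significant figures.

φ = 104°

From Kepler's third law T² = 4π²r³/μ at r = 1.64×10^6 km, T = 13.6 days = 13.6 × 86400 s = 1.17504×10^6 s: μ = 4π²r³/T² = 1.26121×10^8 km³/s².
Semi-major axis of the transfer orbit: a_t = (2.000×10^5 + 1.640×10^6)/2 = 9.200×10^5 km.
The half-period of the transfer ellipse is t = π√(a_t³/μ) = 2.469×10^5 s.
Target angular speed ω₂ = √(μ/r₂³) = 5.347×10^-6 rad/s.
Angle swept by the target during transfer: ω₂·t = 1.320 rad = 75.63°.
The probe traverses 180° on the transfer ellipse, so the target must lead by 180° − 75.63° = 104°.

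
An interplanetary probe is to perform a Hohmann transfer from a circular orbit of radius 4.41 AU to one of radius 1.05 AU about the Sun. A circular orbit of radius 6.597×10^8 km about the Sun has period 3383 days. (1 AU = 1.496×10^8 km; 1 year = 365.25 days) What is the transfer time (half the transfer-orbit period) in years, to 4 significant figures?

From Kepler's third law T² = 4π²r³/μ at r = 6.597×10^8 km, T = 3383 days = 3383 × 86400 s = 2.922912×10^8 s: μ = 4π²r³/T² = 1.32668×10^11 km³/s².
In km: r₁ = 4.41 × 1.496×10^8 = 6.59736×10^8 km; r₂ = 1.05 × 1.496×10^8 = 1.5708×10^8 km.
The Hohmann ellipse has a_t = (r₁ + r₂)/2 = 4.08408×10^8 km.
Transfer time t = π√(a_t³/μ) = π√((4.08408×10^8)³ / 1.32668×10^11) = 7.119×10^7 s.
Converting: 7.119×10^7 s ÷ 3.15576×10^7 s/year (365.25 × 86400) = 2.256 years.

t = 2.256 years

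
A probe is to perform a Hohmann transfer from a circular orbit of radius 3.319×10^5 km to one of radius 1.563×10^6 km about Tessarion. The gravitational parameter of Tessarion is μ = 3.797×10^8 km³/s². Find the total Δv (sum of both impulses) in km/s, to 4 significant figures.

The Hohmann ellipse has a_t = (r₁ + r₂)/2 = 9.4745×10^5 km.
Circular speed at r₁: v₁ = √(μ/r₁) = √(3.797×10^8/3.319×10^5) = 33.8234 km/s.
Transfer-orbit speed at r₁ (v² = μ(2/r − 1/a)): v_p = √[μ(2/r₁ − 1/a_t)] = 43.4428 km/s.
First burn Δv₁ = |v_p − v₁| = 9.619 km/s.
At r₂, v₂ = √(μ/r₂) = 15.586 km/s.
Transfer-orbit speed at r₂: v_a = √[μ(2/r₂ − 1/a_t)] = 9.2250 km/s.
Second burn Δv₂ = |v₂ − v_a| = 6.361 km/s.
Total Δv = Δv₁ + Δv₂ = 15.98 km/s.

Δv = 15.98 km/s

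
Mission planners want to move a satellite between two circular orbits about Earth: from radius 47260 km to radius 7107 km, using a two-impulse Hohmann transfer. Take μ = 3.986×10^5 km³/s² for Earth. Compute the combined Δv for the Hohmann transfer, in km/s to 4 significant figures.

Δv = 3.805 km/s

Transfer-ellipse semi-major axis a_t = (r₁ + r₂)/2 = (47260 + 7107)/2 = 27183.5 km.
At r₁ the circular-orbit speed is v₁ = √(μ/r₁) = 2.904 km/s.
Transfer-orbit speed at r₁ (vis-viva equation): v_a = √[μ(2/r₁ − 1/a_t)] = 1.485 km/s.
First burn Δv₁ = |v_a − v₁| = 1.419 km/s.
Circular speed at r₂: v₂ = √(μ/r₂) = 7.489 km/s.
Transfer-orbit speed at r₂: v_p = √[μ(2/r₂ − 1/a_t)] = 9.875 km/s.
Second burn Δv₂ = |v₂ − v_p| = 2.386 km/s.
Δv = Δv₁ + Δv₂ = 1.419 + 2.386 = 3.805 km/s.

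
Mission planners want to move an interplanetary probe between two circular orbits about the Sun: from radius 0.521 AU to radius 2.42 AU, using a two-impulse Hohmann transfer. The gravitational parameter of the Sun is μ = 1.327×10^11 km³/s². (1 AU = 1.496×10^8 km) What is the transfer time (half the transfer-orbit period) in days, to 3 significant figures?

t = 326 days

In km: r₁ = 0.521 × 1.496×10^8 = 7.79416×10^7 km; r₂ = 2.42 × 1.496×10^8 = 3.62032×10^8 km.
The Hohmann ellipse has a_t = (r₁ + r₂)/2 = 2.199868×10^8 km.
Half the transfer-orbit period gives t = π√(a_t³/μ) = 2.814×10^7 s.
Converting: 2.814×10^7 s ÷ 86400 s/day = 326 days.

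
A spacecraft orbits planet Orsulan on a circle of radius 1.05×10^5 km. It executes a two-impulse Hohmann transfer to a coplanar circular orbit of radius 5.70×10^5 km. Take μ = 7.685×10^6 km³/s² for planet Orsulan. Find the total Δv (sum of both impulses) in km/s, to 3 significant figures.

Δv = 4.19 km/s

The Hohmann ellipse has a_t = (r₁ + r₂)/2 = 3.375×10^5 km.
Circular speed at r₁: v₁ = √(μ/r₁) = √(7.685×10^6/1.050×10^5) = 8.5551 km/s.
On the transfer ellipse at r₁, vis-viva equation gives v_p = √[μ(2/r₁ − 1/a_t)] = 11.118 km/s.
First burn Δv₁ = |v_p − v₁| = 2.563 km/s.
Circular speed at r₂: v₂ = √(μ/r₂) = 3.672 km/s.
Transfer-orbit speed at r₂: v_a = √[μ(2/r₂ − 1/a_t)] = 2.048 km/s.
Second burn Δv₂ = |v₂ − v_a| = 1.624 km/s.
Δv = Δv₁ + Δv₂ = 2.563 + 1.624 = 4.187 km/s.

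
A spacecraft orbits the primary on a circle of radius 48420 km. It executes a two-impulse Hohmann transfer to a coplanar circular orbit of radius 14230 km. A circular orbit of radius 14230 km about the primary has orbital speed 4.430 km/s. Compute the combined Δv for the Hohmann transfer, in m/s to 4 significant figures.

From the circular-orbit relation v² = μ/r at r = 14230 km: μ = v²r = (4.430)² × 14230 = 2.79262×10^5 km³/s².
Semi-major axis of the transfer orbit: a_t = (48420 + 14230)/2 = 31325 km.
Circular speed at r₁: v₁ = √(μ/r₁) = √(2.79262×10^5/48420) = 2.40156 km/s.
Transfer-orbit speed at r₁ (vis-viva): v_a = √[μ(2/r₁ − 1/a_t)] = 1.61864 km/s.
First burn Δv₁ = |v_a − v₁| = 0.7829 km/s.
At r₂, v₂ = √(μ/r₂) = 4.430 km/s.
Transfer-orbit speed at r₂: v_p = √[μ(2/r₂ − 1/a_t)] = 5.508 km/s.
Second burn Δv₂ = |v₂ − v_p| = 1.078 km/s.
Δv = Δv₁ + Δv₂ = 0.7829 + 1.078 = 1.861 km/s.

Δv = 1861 m/s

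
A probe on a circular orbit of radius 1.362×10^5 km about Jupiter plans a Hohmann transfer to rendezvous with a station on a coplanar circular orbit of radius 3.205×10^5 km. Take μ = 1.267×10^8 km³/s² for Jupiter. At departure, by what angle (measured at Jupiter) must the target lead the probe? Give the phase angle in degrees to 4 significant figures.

φ = 71.75°

Transfer-ellipse semi-major axis a_t = (r₁ + r₂)/2 = (1.362×10^5 + 3.205×10^5)/2 = 2.2835×10^5 km.
The half-period of the transfer ellipse is t = π√(a_t³/μ) = 30455 s.
Target angular speed ω₂ = √(μ/r₂³) = 6.2036×10^-5 rad/s.
Angle swept by the target during transfer: ω₂·t = 1.8893 rad = 108.25°.
The probe traverses 180° on the transfer ellipse, so the target must lead by 180° − 108.25° = 71.75°.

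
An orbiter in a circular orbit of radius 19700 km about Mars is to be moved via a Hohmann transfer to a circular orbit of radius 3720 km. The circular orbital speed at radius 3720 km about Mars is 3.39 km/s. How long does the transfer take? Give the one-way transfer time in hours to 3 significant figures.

t = 5.35 hours

From the circular-orbit relation v² = μ/r at r = 3720 km: μ = v²r = (3.39)² × 3720 = 42750.6 km³/s².
Transfer-ellipse semi-major axis a_t = (r₁ + r₂)/2 = (19700 + 3720)/2 = 11710 km.
By Kepler's third law the transfer-orbit period is T = 2π√(a_t³/μ), so t = T/2 = 19250 s.
Converting: 19250 s ÷ 3600 s/hour = 5.35 hours.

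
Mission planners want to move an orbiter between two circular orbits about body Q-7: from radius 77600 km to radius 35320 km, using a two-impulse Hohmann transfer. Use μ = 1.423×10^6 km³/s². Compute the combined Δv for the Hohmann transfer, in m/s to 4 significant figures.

The Hohmann ellipse has a_t = (r₁ + r₂)/2 = 56460 km.
Circular speed at r₁: v₁ = √(μ/r₁) = √(1.423×10^6/77600) = 4.28225 km/s.
On the transfer ellipse at r₁, vis-viva equation gives v_a = √[μ(2/r₁ − 1/a_t)] = 3.38697 km/s.
First burn Δv₁ = |v_a − v₁| = 0.8953 km/s.
Circular speed at r₂: v₂ = √(μ/r₂) = 6.347 km/s.
Transfer-orbit speed at r₂: v_p = √[μ(2/r₂ − 1/a_t)] = 7.441 km/s.
Second burn Δv₂ = |v₂ − v_p| = 1.094 km/s.
Total Δv = Δv₁ + Δv₂ = 1.989 km/s.

Δv = 1989 m/s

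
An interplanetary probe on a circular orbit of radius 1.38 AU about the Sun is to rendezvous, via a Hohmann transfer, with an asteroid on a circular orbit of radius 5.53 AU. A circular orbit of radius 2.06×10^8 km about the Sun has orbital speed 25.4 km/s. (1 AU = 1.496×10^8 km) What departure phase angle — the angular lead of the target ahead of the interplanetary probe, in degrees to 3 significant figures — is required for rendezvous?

From the circular-orbit relation v² = μ/r at r = 2.06×10^8 km: μ = v²r = (25.4)² × 2.06×10^8 = 1.32903×10^11 km³/s².
In km: r₁ = 1.38 × 1.496×10^8 = 2.06448×10^8 km; r₂ = 5.53 × 1.496×10^8 = 8.27288×10^8 km.
Transfer-ellipse semi-major axis a_t = (r₁ + r₂)/2 = (2.06448×10^8 + 8.27288×10^8)/2 = 5.16868×10^8 km.
Transfer time t = π√(a_t³/μ) = 1.0126×10^8 s.
The target's mean motion on its circular orbit is ω₂ = √(μ/r₂³) = 1.5321×10^-8 rad/s.
Angle swept by the target during transfer: ω₂·t = 1.5514 rad = 88.89°.
The interplanetary probe traverses 180° on the transfer ellipse, so the target must lead by 180° − 88.89° = 91.1°.

φ = 91.1°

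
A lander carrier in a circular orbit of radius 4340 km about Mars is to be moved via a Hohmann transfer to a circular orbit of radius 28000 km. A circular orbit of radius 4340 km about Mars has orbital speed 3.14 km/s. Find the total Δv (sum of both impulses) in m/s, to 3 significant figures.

Δv = 1590 m/s

From the circular-orbit relation v² = μ/r at r = 4340 km: μ = v²r = (3.14)² × 4340 = 42790.7 km³/s².
Transfer-ellipse semi-major axis a_t = (r₁ + r₂)/2 = (4340 + 28000)/2 = 16170 km.
Circular speed at r₁: v₁ = √(μ/r₁) = √(42790.7/4340) = 3.1400 km/s.
On the transfer ellipse at r₁, vis-viva equation gives v_p = √[μ(2/r₁ − 1/a_t)] = 4.1319 km/s.
First burn Δv₁ = |v_p − v₁| = 0.9919 km/s.
Circular speed at r₂: v₂ = √(μ/r₂) = 1.23622 km/s.
Transfer-orbit speed at r₂: v_a = √[μ(2/r₂ − 1/a_t)] = 0.640450 km/s.
Second burn Δv₂ = |v₂ − v_a| = 0.5958 km/s.
Total Δv = Δv₁ + Δv₂ = 1.588 km/s.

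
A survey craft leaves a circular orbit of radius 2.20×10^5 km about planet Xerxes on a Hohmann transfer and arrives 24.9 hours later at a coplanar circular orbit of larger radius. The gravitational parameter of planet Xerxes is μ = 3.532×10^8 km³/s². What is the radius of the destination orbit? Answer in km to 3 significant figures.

Transfer time t = 24.9 hours = 89640 s, and t = π√(a_t³/μ).
So a_t = (μ t²/π²)^(1/3) = (3.532×10^8 × (89640)² / π²)^(1/3) = 6.6005×10^5 km.
Since a_t = (r₁ + r₂)/2, r₂ = 2a_t − r₁ = 2×6.6005×10^5 − 2.200×10^5 = 1.1001×10^6 km.

r₂ = 1.10×10^6 km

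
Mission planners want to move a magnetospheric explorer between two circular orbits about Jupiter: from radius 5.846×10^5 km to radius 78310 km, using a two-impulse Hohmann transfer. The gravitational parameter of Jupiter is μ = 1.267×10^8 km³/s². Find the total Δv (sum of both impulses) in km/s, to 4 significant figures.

Transfer-ellipse semi-major axis a_t = (r₁ + r₂)/2 = (5.846×10^5 + 78310)/2 = 3.31455×10^5 km.
At r₁ the circular-orbit speed is v₁ = √(μ/r₁) = 14.72173 km/s.
Transfer-orbit speed at r₁ (vis-viva equation): v_a = √[μ(2/r₁ − 1/a_t)] = 7.155751 km/s.
First burn Δv₁ = |v_a − v₁| = 7.5660 km/s.
At r₂, v₂ = √(μ/r₂) = 40.223 km/s.
Transfer-orbit speed at r₂: v_p = √[μ(2/r₂ − 1/a_t)] = 53.419 km/s.
Second burn Δv₂ = |v₂ − v_p| = 13.196 km/s.
Δv = Δv₁ + Δv₂ = 7.5660 + 13.196 = 20.76 km/s.

Δv = 20.76 km/s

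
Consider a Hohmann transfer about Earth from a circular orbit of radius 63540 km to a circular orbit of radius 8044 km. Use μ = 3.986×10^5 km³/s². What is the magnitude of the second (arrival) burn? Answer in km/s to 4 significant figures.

Semi-major axis of the transfer orbit: a_t = (63540 + 8044)/2 = 35792 km.
Circular speed at r = 8044 km: v_c = √(μ/r) = 7.039 km/s.
Transfer-orbit speed at the same r (vis-viva, a = a_t): v_t = √[μ(2/r − 1/a_t)] = 9.379 km/s.
Δv₂ = |v_t − v_c| = |9.379 − 7.039| = 2.340 km/s.

Δv₂ = 2.340 km/s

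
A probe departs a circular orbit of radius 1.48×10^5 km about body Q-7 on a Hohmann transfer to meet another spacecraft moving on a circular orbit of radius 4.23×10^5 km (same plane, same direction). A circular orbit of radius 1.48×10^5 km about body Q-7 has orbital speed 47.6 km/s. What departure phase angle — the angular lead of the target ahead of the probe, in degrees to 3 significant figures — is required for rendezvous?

From the circular-orbit relation v² = μ/r at r = 1.48×10^5 km: μ = v²r = (47.6)² × 1.48×10^5 = 3.35332×10^8 km³/s².
Transfer-ellipse semi-major axis a_t = (r₁ + r₂)/2 = (1.480×10^5 + 4.230×10^5)/2 = 2.855×10^5 km.
The half-period of the transfer ellipse is t = π√(a_t³/μ) = 26170 s.
The target's mean motion on its circular orbit is ω₂ = √(μ/r₂³) = 6.656×10^-5 rad/s.
Angle swept by the target during transfer: ω₂·t = 1.742 rad = 99.81°.
The probe traverses 180° on the transfer ellipse, so the target must lead by 180° − 99.81° = 80.2°.

φ = 80.2°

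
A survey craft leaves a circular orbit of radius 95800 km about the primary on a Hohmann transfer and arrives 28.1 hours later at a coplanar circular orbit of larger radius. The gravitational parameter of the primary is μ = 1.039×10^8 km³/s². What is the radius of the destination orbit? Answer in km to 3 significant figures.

Transfer time t = 28.1 hours = 1.0116×10^5 s, and t = π√(a_t³/μ).
So a_t = (μ t²/π²)^(1/3) = (1.039×10^8 × (1.0116×10^5)² / π²)^(1/3) = 4.7582×10^5 km.
Since a_t = (r₁ + r₂)/2, r₂ = 2a_t − r₁ = 2×4.7582×10^5 − 95800 = 8.5584×10^5 km.

r₂ = 8.56×10^5 km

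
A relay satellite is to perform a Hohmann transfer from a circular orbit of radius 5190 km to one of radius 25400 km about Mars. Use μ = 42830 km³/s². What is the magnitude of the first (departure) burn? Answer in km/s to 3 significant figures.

Δv₁ = 0.829 km/s

Transfer-ellipse semi-major axis a_t = (r₁ + r₂)/2 = (5190 + 25400)/2 = 15295 km.
On the circular orbit at r = 5190 km, v_c = √(μ/r) = 2.8727 km/s.
Transfer-orbit speed at the same r (vis-viva, a = a_t): v_t = √[μ(2/r − 1/a_t)] = 3.7020 km/s.
Δv₁ = |v_t − v_c| = |3.7020 − 2.8727| = 0.8293 km/s.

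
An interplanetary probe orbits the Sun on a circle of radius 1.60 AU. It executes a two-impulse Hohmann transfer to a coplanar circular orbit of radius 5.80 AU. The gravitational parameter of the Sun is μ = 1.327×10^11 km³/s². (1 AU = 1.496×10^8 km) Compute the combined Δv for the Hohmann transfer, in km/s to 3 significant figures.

In km: r₁ = 1.60 × 1.496×10^8 = 2.3936×10^8 km; r₂ = 5.80 × 1.496×10^8 = 8.6768×10^8 km.
The Hohmann ellipse has a_t = (r₁ + r₂)/2 = 5.5352×10^8 km.
Circular speed at r₁: v₁ = √(μ/r₁) = √(1.327×10^11/2.3936×10^8) = 23.546 km/s.
On the transfer ellipse at r₁, vis-viva gives v_p = √[μ(2/r₁ − 1/a_t)] = 29.480 km/s.
First burn Δv₁ = |v_p − v₁| = 5.934 km/s.
Circular speed at r₂: v₂ = √(μ/r₂) = 12.3668 km/s.
Transfer-orbit speed at r₂: v_a = √[μ(2/r₂ − 1/a_t)] = 8.13233 km/s.
Second burn Δv₂ = |v₂ − v_a| = 4.234 km/s.
Δv = Δv₁ + Δv₂ = 5.934 + 4.234 = 10.17 km/s.

Δv = 10.2 km/s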